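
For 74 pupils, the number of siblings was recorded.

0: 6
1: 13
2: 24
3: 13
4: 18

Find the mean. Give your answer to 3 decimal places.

Values: 0, 1, 2, 3, 4
Σfx = 6×0 + 13×1 + 24×2 + 13×3 + 18×4 = 172
n = Σf = 74
Mean = 172 / 74 = 2.3243

2.324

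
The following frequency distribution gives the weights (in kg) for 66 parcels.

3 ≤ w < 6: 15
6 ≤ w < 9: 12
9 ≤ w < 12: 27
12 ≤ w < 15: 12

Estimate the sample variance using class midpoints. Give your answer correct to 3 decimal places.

Midpoints: 4.5, 7.5, 10.5, 13.5
n = 66, Σfm = 603, mean = 9.1364
Σfm² = 6142.5
Σf(m − x̄)² = Σfm² − (Σfm)²/n = 6142.5 − 603²/66 = 633.2727
Sample variance = 633.2727 / 65 = 9.7427

9.743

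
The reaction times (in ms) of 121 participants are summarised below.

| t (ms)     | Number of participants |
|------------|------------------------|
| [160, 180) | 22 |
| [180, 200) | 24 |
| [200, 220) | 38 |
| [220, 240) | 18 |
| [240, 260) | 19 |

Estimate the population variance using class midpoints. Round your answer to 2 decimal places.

677.06

Midpoints: 170, 190, 210, 230, 250
n = 121, Σfm = 25170, mean = 208.0165
Σfm² = 5317700
Σf(m − x̄)² = Σfm² − (Σfm)²/n = 5317700 − 25170²/121 = 81923.9669
Population variance = 81923.9669 / 121 = 677.0576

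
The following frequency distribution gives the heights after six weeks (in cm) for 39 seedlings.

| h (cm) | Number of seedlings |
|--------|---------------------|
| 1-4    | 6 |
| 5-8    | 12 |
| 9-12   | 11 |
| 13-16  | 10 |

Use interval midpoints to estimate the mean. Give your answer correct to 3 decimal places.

Midpoints: 2.5, 6.5, 10.5, 14.5
Σfm = 6×2.5 + 12×6.5 + 11×10.5 + 10×14.5 = 353.5
n = Σf = 39
Mean = 353.5 / 39 = 9.0641

9.064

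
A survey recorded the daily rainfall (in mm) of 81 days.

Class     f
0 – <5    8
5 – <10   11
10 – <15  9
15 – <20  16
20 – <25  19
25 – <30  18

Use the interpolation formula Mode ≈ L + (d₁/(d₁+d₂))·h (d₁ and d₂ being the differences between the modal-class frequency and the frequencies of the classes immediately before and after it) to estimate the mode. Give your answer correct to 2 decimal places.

23.75

Modal class: 20 – <25 (highest frequency 19).
d₁ = 19 − 16 = 3, d₂ = 19 − 18 = 1
Mode ≈ 20 + (3/(3+1)) × 5 = 20 + 3.7500 = 23.7500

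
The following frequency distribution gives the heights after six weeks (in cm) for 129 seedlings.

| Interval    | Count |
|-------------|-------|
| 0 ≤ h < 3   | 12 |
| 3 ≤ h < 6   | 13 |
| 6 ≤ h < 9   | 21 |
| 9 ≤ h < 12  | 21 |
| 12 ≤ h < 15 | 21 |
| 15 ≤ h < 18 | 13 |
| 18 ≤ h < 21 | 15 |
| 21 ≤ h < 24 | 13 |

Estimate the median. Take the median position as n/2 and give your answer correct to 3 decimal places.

11.643

Cumulative frequencies: 12, 25, 46, 67, 88, 101, 116, 129
n = 129; position = n/2 = 64.5.
This falls in the class 9 ≤ h < 12: L = 9, F = 46, f = 21, h = 3.
Median ≈ 9 + ((64.5 − 46) / 21) × 3 = 11.6429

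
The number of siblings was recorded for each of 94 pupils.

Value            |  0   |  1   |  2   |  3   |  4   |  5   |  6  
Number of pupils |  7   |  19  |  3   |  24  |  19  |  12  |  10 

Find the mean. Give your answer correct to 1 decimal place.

Values: 0, 1, 2, 3, 4, 5, 6
Σfx = 7×0 + 19×1 + 3×2 + 24×3 + 19×4 + 12×5 + 10×6 = 293
n = Σf = 94
Mean = 293 / 94 = 3.1170

3.1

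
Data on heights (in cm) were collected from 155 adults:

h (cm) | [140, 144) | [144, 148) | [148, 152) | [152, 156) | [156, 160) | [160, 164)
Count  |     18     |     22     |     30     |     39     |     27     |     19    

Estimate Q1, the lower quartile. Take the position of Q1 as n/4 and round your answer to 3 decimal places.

Cumulative frequencies: 18, 40, 70, 109, 136, 155
n = 155; position = n/4 = 38.75.
This falls in the class [144, 148): L = 144, F = 18, f = 22, h = 4.
Lower quartile ≈ 144 + ((38.75 − 18) / 22) × 4 = 147.7727

147.773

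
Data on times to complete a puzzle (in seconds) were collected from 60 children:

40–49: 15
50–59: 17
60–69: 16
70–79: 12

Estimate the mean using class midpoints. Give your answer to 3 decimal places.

Midpoints: 44.5, 54.5, 64.5, 74.5
Σfm = 15×44.5 + 17×54.5 + 16×64.5 + 12×74.5 = 3520
n = Σf = 60
Mean = 3520 / 60 = 58.6667

58.667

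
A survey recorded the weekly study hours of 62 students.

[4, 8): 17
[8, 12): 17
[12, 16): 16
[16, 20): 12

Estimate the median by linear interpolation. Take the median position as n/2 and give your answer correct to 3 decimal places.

Cumulative frequencies: 17, 34, 50, 62
n = 62; position = n/2 = 31.
This falls in the class [8, 12): L = 8, F = 17, f = 17, h = 4.
Median ≈ 8 + ((31 − 17) / 17) × 4 = 11.2941

11.294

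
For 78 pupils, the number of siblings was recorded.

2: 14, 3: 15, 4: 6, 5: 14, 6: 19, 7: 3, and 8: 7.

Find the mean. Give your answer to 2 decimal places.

4.59

Values: 2, 3, 4, 5, 6, 7, 8
Σfx = 14×2 + 15×3 + 6×4 + 14×5 + 19×6 + 3×7 + 7×8 = 358
n = Σf = 78
Mean = 358 / 78 = 4.5897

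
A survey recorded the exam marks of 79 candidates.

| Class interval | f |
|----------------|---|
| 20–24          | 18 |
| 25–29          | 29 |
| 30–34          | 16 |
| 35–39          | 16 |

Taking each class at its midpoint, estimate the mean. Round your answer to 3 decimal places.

28.899

Midpoints: 22, 27, 32, 37
Σfm = 18×22 + 29×27 + 16×32 + 16×37 = 2283
n = Σf = 79
Mean = 2283 / 79 = 28.8987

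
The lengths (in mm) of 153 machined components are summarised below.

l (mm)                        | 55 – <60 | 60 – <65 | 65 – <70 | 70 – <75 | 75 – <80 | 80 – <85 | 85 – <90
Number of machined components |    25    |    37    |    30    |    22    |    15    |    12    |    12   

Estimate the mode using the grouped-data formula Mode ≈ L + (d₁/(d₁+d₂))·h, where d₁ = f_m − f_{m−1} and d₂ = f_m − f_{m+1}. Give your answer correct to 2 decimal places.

Modal class: 60 – <65 (highest frequency 37).
d₁ = 37 − 25 = 12, d₂ = 37 − 30 = 7
Mode ≈ 60 + (12/(12+7)) × 5 = 60 + 3.1579 = 63.1579

63.16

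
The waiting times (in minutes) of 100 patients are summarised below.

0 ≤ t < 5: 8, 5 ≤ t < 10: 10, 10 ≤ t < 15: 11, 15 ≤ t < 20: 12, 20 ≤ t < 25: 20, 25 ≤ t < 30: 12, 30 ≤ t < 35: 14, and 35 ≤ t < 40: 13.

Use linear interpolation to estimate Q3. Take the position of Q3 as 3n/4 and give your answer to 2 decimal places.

30.71

Cumulative frequencies: 8, 18, 29, 41, 61, 73, 87, 100
n = 100; position = 3n/4 = 75.
This falls in the class 30 ≤ t < 35: L = 30, F = 73, f = 14, h = 5.
Upper quartile ≈ 30 + ((75 − 73) / 14) × 5 = 30.7143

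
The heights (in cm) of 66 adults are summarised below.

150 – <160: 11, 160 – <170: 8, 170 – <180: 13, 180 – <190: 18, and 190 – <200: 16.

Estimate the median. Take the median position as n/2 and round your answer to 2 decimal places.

180.56

Cumulative frequencies: 11, 19, 32, 50, 66
n = 66; position = n/2 = 33.
This falls in the class 180 – <190: L = 180, F = 32, f = 18, h = 10.
Median ≈ 180 + ((33 − 32) / 18) × 10 = 180.5556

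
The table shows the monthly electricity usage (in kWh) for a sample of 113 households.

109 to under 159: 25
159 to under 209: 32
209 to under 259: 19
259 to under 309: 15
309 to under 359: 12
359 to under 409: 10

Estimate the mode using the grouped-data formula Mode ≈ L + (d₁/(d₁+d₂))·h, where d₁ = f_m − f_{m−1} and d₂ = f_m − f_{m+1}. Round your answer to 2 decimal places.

176.50

Modal class: 159 to under 209 (highest frequency 32).
d₁ = 32 − 25 = 7, d₂ = 32 − 19 = 13
Mode ≈ 159 + (7/(7+13)) × 50 = 159 + 17.5000 = 176.5000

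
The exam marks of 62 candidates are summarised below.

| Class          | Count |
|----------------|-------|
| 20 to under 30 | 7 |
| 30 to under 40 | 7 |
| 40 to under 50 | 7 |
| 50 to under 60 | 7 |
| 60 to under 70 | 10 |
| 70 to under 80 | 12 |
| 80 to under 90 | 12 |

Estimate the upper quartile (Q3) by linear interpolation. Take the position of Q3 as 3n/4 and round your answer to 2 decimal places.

Cumulative frequencies: 7, 14, 21, 28, 38, 50, 62
n = 62; position = 3n/4 = 46.5.
This falls in the class 70 to under 80: L = 70, F = 38, f = 12, h = 10.
Upper quartile ≈ 70 + ((46.5 − 38) / 12) × 10 = 77.0833

77.08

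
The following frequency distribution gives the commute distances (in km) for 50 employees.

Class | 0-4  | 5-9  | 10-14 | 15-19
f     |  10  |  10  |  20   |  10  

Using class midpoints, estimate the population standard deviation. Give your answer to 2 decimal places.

5.10

Midpoints: 2, 7, 12, 17
n = 50, Σfm = 500, mean = 10.0000
Σfm² = 6300
Σf(m − x̄)² = Σfm² − (Σfm)²/n = 6300 − 500²/50 = 1300.0000
Population variance = 1300.0000 / 50 = 26.0000
Standard deviation = √26.0000 = 5.0990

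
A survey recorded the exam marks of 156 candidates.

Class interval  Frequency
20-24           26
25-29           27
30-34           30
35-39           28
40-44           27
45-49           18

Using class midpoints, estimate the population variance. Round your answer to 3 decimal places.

65.412

Midpoints: 22, 27, 32, 37, 42, 47
n = 156, Σfm = 5277, mean = 33.8269
Σfm² = 188709
Σf(m − x̄)² = Σfm² − (Σfm)²/n = 188709 − 5277²/156 = 10204.3269
Population variance = 10204.3269 / 156 = 65.4124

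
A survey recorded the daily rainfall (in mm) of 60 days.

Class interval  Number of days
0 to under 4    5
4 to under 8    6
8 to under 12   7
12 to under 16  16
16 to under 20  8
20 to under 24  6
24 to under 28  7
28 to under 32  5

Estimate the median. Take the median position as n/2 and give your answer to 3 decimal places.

Cumulative frequencies: 5, 11, 18, 34, 42, 48, 55, 60
n = 60; position = n/2 = 30.
This falls in the class 12 to under 16: L = 12, F = 18, f = 16, h = 4.
Median ≈ 12 + ((30 − 18) / 16) × 4 = 15.0000

15.000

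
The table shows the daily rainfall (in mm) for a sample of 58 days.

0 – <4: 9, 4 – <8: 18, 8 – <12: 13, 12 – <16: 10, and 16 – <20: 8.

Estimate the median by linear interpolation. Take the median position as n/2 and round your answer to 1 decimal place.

Cumulative frequencies: 9, 27, 40, 50, 58
n = 58; position = n/2 = 29.
This falls in the class 8 – <12: L = 8, F = 27, f = 13, h = 4.
Median ≈ 8 + ((29 − 27) / 13) × 4 = 8.6154

8.6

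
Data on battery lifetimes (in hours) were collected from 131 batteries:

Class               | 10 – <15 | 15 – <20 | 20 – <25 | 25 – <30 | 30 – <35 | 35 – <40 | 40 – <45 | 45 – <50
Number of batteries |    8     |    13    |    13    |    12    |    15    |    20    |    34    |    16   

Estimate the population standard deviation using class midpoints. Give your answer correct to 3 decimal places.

10.731

Midpoints: 12.5, 17.5, 22.5, 27.5, 32.5, 37.5, 42.5, 47.5
n = 131, Σfm = 4392.5, mean = 33.5305
Σfm² = 162368.75
Σf(m − x̄)² = Σfm² − (Σfm)²/n = 162368.75 − 4392.5²/131 = 15085.8779
Population variance = 15085.8779 / 131 = 115.1594
Standard deviation = √115.1594 = 10.7312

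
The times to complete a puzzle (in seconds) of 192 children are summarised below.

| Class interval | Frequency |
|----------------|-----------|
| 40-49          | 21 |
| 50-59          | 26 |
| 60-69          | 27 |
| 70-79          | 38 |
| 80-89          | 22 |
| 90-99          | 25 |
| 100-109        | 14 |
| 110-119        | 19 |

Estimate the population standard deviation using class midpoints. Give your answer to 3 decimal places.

Midpoints: 44.5, 54.5, 64.5, 74.5, 84.5, 94.5, 104.5, 114.5
n = 192, Σfm = 14784, mean = 77.0000
Σfm² = 1224368
Σf(m − x̄)² = Σfm² − (Σfm)²/n = 1224368 − 14784²/192 = 86000.0000
Population variance = 86000.0000 / 192 = 447.9167
Standard deviation = √447.9167 = 21.1640

21.164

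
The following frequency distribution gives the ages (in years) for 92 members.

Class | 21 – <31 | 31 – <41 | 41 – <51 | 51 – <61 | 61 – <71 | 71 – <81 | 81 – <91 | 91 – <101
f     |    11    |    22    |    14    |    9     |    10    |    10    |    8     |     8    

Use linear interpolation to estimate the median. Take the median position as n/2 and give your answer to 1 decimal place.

50.3

Cumulative frequencies: 11, 33, 47, 56, 66, 76, 84, 92
n = 92; position = n/2 = 46.
This falls in the class 41 – <51: L = 41, F = 33, f = 14, h = 10.
Median ≈ 41 + ((46 − 33) / 14) × 10 = 50.2857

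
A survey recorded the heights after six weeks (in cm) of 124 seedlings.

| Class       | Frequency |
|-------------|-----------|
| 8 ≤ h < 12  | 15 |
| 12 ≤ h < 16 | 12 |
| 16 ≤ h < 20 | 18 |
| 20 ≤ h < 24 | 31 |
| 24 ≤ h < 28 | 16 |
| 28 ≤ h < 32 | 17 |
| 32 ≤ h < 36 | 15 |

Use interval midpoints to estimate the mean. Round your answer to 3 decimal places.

Midpoints: 10, 14, 18, 22, 26, 30, 34
Σfm = 15×10 + 12×14 + 18×18 + 31×22 + 16×26 + 17×30 + 15×34 = 2760
n = Σf = 124
Mean = 2760 / 124 = 22.2581

22.258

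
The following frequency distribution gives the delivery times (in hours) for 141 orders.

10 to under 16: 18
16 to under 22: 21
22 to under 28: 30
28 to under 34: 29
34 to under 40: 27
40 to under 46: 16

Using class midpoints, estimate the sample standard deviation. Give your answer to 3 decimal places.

9.284

Midpoints: 13, 19, 25, 31, 37, 43
n = 141, Σfm = 3969, mean = 28.1489
Σfm² = 123789
Σf(m − x̄)² = Σfm² − (Σfm)²/n = 123789 − 3969²/141 = 12065.8723
Sample variance = 12065.8723 / 140 = 86.1848
Standard deviation = √86.1848 = 9.2836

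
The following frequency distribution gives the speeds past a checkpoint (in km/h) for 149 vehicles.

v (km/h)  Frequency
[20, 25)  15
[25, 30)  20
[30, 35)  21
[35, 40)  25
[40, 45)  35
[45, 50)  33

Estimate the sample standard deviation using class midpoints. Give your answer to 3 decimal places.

Midpoints: 22.5, 27.5, 32.5, 37.5, 42.5, 47.5
n = 149, Σfm = 5562.5, mean = 37.3322
Σfm² = 217731.25
Σf(m − x̄)² = Σfm² − (Σfm)²/n = 217731.25 − 5562.5²/149 = 10070.8054
Sample variance = 10070.8054 / 148 = 68.0460
Standard deviation = √68.0460 = 8.2490

8.249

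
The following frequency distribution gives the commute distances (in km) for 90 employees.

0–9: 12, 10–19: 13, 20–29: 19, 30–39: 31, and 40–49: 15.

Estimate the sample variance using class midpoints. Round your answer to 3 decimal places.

Midpoints: 4.5, 14.5, 24.5, 34.5, 44.5
n = 90, Σfm = 2445, mean = 27.1667
Σfm² = 80982.5
Σf(m − x̄)² = Σfm² − (Σfm)²/n = 80982.5 − 2445²/90 = 14560.0000
Sample variance = 14560.0000 / 89 = 163.5955

163.596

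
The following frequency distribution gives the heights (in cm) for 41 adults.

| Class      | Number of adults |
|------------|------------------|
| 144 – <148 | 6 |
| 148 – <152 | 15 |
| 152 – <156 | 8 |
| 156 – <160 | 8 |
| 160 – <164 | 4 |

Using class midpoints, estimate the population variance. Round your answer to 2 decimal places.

Midpoints: 146, 150, 154, 158, 162
n = 41, Σfm = 6270, mean = 152.9268
Σfm² = 959812
Σf(m − x̄)² = Σfm² − (Σfm)²/n = 959812 − 6270²/41 = 960.7805
Population variance = 960.7805 / 41 = 23.4337

23.43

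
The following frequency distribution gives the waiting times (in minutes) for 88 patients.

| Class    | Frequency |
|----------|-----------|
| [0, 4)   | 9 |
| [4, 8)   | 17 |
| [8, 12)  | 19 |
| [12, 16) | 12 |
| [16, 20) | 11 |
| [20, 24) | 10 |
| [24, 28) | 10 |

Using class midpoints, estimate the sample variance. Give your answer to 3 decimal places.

Midpoints: 2, 6, 10, 14, 18, 22, 26
n = 88, Σfm = 1156, mean = 13.1364
Σfm² = 20064
Σf(m − x̄)² = Σfm² − (Σfm)²/n = 20064 − 1156²/88 = 4878.3636
Sample variance = 4878.3636 / 87 = 56.0731

56.073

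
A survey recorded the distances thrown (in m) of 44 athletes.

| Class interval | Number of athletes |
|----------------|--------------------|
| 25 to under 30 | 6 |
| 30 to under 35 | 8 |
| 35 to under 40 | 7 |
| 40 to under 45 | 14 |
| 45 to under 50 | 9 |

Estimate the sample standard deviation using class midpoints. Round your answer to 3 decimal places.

Midpoints: 27.5, 32.5, 37.5, 42.5, 47.5
n = 44, Σfm = 1710, mean = 38.8636
Σfm² = 68425
Σf(m − x̄)² = Σfm² − (Σfm)²/n = 68425 − 1710²/44 = 1968.1818
Sample variance = 1968.1818 / 43 = 45.7717
Standard deviation = √45.7717 = 6.7655

6.765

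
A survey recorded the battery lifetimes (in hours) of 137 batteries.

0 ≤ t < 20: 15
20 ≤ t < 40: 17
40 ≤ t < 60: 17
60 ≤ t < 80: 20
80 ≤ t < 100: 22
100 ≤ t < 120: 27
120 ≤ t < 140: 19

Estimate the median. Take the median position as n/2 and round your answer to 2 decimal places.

79.50

Cumulative frequencies: 15, 32, 49, 69, 91, 118, 137
n = 137; position = n/2 = 68.5.
This falls in the class 60 ≤ t < 80: L = 60, F = 49, f = 20, h = 20.
Median ≈ 60 + ((68.5 − 49) / 20) × 20 = 79.5000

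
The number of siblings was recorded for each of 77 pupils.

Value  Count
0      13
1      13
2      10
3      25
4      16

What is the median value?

3

Cumulative frequencies: 13, 26, 36, 61, 77
n = 77, so the median is the value in position (n+1)/2 = 39.
Position 39 falls at value 3.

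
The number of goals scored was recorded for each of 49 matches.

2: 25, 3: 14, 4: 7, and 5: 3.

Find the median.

2

Cumulative frequencies: 25, 39, 46, 49
n = 49, so the median is the value in position (n+1)/2 = 25.
Position 25 falls at value 2.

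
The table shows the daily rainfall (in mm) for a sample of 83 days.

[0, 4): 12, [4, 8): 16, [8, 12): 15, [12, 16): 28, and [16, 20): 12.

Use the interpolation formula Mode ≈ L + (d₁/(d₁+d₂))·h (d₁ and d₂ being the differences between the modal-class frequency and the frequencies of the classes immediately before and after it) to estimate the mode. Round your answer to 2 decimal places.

13.79

Modal class: [12, 16) (highest frequency 28).
d₁ = 28 − 15 = 13, d₂ = 28 − 12 = 16
Mode ≈ 12 + (13/(13+16)) × 4 = 12 + 1.7931 = 13.7931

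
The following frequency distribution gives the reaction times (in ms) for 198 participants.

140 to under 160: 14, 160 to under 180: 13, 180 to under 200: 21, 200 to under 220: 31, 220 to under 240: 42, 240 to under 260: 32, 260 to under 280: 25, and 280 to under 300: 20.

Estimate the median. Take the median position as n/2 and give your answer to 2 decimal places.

229.52

Cumulative frequencies: 14, 27, 48, 79, 121, 153, 178, 198
n = 198; position = n/2 = 99.
This falls in the class 220 to under 240: L = 220, F = 79, f = 42, h = 20.
Median ≈ 220 + ((99 − 79) / 42) × 20 = 229.5238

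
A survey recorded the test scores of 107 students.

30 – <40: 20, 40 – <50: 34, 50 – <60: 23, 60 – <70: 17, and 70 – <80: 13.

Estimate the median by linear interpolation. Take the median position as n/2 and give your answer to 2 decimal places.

49.85

Cumulative frequencies: 20, 54, 77, 94, 107
n = 107; position = n/2 = 53.5.
This falls in the class 40 – <50: L = 40, F = 20, f = 34, h = 10.
Median ≈ 40 + ((53.5 − 20) / 34) × 10 = 49.8529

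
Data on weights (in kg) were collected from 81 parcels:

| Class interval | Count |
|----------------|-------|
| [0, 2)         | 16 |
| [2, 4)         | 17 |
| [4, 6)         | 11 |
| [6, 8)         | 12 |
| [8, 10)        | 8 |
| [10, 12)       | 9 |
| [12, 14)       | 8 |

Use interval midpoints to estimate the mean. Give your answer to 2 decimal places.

Midpoints: 1, 3, 5, 7, 9, 11, 13
Σfm = 16×1 + 17×3 + 11×5 + 12×7 + 8×9 + 9×11 + 8×13 = 481
n = Σf = 81
Mean = 481 / 81 = 5.9383

5.94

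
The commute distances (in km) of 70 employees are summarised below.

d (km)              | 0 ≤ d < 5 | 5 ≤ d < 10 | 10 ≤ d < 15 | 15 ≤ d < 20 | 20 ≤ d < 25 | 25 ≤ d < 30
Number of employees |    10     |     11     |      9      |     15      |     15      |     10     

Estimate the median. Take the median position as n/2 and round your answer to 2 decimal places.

Cumulative frequencies: 10, 21, 30, 45, 60, 70
n = 70; position = n/2 = 35.
This falls in the class 15 ≤ d < 20: L = 15, F = 30, f = 15, h = 5.
Median ≈ 15 + ((35 − 30) / 15) × 5 = 16.6667

16.67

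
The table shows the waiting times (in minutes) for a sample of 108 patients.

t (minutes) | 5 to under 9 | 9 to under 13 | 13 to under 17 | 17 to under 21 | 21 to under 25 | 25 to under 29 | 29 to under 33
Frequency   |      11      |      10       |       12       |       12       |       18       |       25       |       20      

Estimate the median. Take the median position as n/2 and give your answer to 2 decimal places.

Cumulative frequencies: 11, 21, 33, 45, 63, 88, 108
n = 108; position = n/2 = 54.
This falls in the class 21 to under 25: L = 21, F = 45, f = 18, h = 4.
Median ≈ 21 + ((54 − 45) / 18) × 4 = 23.0000

23.00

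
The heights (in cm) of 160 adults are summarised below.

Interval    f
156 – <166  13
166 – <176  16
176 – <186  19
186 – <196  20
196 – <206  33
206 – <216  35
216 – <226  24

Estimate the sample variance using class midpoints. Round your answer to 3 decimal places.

342.040

Midpoints: 161, 171, 181, 191, 201, 211, 221
n = 160, Σfm = 31410, mean = 196.3125
Σfm² = 6220560
Σf(m − x̄)² = Σfm² − (Σfm)²/n = 6220560 − 31410²/160 = 54384.3750
Sample variance = 54384.3750 / 159 = 342.0401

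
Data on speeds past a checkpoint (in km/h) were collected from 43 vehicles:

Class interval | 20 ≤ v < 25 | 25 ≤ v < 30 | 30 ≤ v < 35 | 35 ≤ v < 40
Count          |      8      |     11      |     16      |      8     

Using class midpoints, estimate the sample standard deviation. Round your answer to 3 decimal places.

Midpoints: 22.5, 27.5, 32.5, 37.5
n = 43, Σfm = 1302.5, mean = 30.2907
Σfm² = 40518.75
Σf(m − x̄)² = Σfm² − (Σfm)²/n = 40518.75 − 1302.5²/43 = 1065.1163
Sample variance = 1065.1163 / 42 = 25.3599
Standard deviation = √25.3599 = 5.0359

5.036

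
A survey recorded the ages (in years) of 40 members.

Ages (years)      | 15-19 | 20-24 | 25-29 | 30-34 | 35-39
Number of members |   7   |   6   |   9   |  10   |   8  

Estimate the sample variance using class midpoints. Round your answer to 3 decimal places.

48.141

Midpoints: 17, 22, 27, 32, 37
n = 40, Σfm = 1110, mean = 27.7500
Σfm² = 32680
Σf(m − x̄)² = Σfm² − (Σfm)²/n = 32680 − 1110²/40 = 1877.5000
Sample variance = 1877.5000 / 39 = 48.1410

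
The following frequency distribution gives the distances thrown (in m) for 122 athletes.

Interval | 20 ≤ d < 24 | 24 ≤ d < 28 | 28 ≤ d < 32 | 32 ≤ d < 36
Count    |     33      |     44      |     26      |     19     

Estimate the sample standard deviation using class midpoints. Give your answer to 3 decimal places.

Midpoints: 22, 26, 30, 34
n = 122, Σfm = 3296, mean = 27.0164
Σfm² = 91080
Σf(m − x̄)² = Σfm² − (Σfm)²/n = 91080 − 3296²/122 = 2033.9672
Sample variance = 2033.9672 / 121 = 16.8096
Standard deviation = √16.8096 = 4.1000

4.100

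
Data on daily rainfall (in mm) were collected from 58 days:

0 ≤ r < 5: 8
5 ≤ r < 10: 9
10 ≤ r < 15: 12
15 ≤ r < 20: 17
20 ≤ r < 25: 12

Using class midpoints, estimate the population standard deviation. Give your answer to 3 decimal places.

6.617

Midpoints: 2.5, 7.5, 12.5, 17.5, 22.5
n = 58, Σfm = 805, mean = 13.8793
Σfm² = 13712.5
Σf(m − x̄)² = Σfm² − (Σfm)²/n = 13712.5 − 805²/58 = 2539.6552
Population variance = 2539.6552 / 58 = 43.7872
Standard deviation = √43.7872 = 6.6172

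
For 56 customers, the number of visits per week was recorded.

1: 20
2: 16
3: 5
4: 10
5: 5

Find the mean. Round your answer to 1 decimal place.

2.4

Values: 1, 2, 3, 4, 5
Σfx = 20×1 + 16×2 + 5×3 + 10×4 + 5×5 = 132
n = Σf = 56
Mean = 132 / 56 = 2.3571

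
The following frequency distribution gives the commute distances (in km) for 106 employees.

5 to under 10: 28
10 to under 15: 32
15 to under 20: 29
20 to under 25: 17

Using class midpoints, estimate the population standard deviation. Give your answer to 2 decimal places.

5.17

Midpoints: 7.5, 12.5, 17.5, 22.5
n = 106, Σfm = 1500, mean = 14.1509
Σfm² = 24062.5
Σf(m − x̄)² = Σfm² − (Σfm)²/n = 24062.5 − 1500²/106 = 2836.0849
Population variance = 2836.0849 / 106 = 26.7555
Standard deviation = √26.7555 = 5.1726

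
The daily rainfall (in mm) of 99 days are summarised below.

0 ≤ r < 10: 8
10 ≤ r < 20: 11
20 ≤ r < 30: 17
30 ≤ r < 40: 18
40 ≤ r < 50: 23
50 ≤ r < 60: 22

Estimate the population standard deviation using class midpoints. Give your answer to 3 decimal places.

Midpoints: 5, 15, 25, 35, 45, 55
n = 99, Σfm = 3505, mean = 35.4040
Σfm² = 148475
Σf(m − x̄)² = Σfm² − (Σfm)²/n = 148475 − 3505²/99 = 24383.8384
Population variance = 24383.8384 / 99 = 246.3014
Standard deviation = √246.3014 = 15.6940

15.694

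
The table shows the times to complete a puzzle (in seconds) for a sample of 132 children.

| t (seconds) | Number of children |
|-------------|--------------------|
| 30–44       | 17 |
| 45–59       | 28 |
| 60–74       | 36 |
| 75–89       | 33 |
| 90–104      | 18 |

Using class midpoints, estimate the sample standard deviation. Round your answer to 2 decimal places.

18.56

Midpoints: 37, 52, 67, 82, 97
n = 132, Σfm = 8949, mean = 67.7955
Σfm² = 651843
Σf(m − x̄)² = Σfm² − (Σfm)²/n = 651843 − 8949²/132 = 45141.4773
Sample variance = 45141.4773 / 131 = 344.5914
Standard deviation = √344.5914 = 18.5632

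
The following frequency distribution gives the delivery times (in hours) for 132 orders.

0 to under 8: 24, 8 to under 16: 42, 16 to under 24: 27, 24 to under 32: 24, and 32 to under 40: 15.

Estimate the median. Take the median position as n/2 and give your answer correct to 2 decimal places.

Cumulative frequencies: 24, 66, 93, 117, 132
n = 132; position = n/2 = 66.
This falls in the class 8 to under 16: L = 8, F = 24, f = 42, h = 8.
Median ≈ 8 + ((66 − 24) / 42) × 8 = 16.0000

16.00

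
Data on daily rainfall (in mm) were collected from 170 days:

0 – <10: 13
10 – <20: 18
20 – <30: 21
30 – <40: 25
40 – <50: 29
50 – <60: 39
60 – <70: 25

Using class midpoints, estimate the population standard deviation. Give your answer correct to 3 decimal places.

18.415

Midpoints: 5, 15, 25, 35, 45, 55, 65
n = 170, Σfm = 6810, mean = 40.0588
Σfm² = 330450
Σf(m − x̄)² = Σfm² − (Σfm)²/n = 330450 − 6810²/170 = 57649.4118
Population variance = 57649.4118 / 170 = 339.1142
Standard deviation = √339.1142 = 18.4151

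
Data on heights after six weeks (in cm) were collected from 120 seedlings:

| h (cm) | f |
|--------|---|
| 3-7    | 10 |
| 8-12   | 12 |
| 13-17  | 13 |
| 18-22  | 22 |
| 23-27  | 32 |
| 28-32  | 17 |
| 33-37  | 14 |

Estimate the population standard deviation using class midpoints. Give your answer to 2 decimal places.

Midpoints: 5, 10, 15, 20, 25, 30, 35
n = 120, Σfm = 2605, mean = 21.7083
Σfm² = 65625
Σf(m − x̄)² = Σfm² − (Σfm)²/n = 65625 − 2605²/120 = 9074.7917
Population variance = 9074.7917 / 120 = 75.6233
Standard deviation = √75.6233 = 8.6962

8.70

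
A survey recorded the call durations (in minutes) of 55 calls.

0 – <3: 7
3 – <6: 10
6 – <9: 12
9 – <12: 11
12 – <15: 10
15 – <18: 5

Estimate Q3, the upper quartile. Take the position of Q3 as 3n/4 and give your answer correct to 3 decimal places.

Cumulative frequencies: 7, 17, 29, 40, 50, 55
n = 55; position = 3n/4 = 41.25.
This falls in the class 12 – <15: L = 12, F = 40, f = 10, h = 3.
Upper quartile ≈ 12 + ((41.25 − 40) / 10) × 3 = 12.3750

12.375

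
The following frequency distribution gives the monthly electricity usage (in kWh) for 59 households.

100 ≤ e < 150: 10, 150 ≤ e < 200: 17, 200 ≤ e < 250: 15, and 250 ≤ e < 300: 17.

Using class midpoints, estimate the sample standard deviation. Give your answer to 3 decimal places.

53.828

Midpoints: 125, 175, 225, 275
n = 59, Σfm = 12275, mean = 208.0508
Σfm² = 2721875
Σf(m − x̄)² = Σfm² − (Σfm)²/n = 2721875 − 12275²/59 = 168050.8475
Sample variance = 168050.8475 / 58 = 2897.4284
Standard deviation = √2897.4284 = 53.8278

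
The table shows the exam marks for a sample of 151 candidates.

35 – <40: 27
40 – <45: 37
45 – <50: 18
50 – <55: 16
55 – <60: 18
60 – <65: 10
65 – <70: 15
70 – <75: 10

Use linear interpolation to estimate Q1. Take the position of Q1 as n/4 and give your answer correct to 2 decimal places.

41.45

Cumulative frequencies: 27, 64, 82, 98, 116, 126, 141, 151
n = 151; position = n/4 = 37.75.
This falls in the class 40 – <45: L = 40, F = 27, f = 37, h = 5.
Lower quartile ≈ 40 + ((37.75 − 27) / 37) × 5 = 41.4527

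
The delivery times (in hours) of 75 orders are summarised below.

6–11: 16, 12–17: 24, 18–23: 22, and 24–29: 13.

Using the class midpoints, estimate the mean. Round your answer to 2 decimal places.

17.06

Midpoints: 8.5, 14.5, 20.5, 26.5
Σfm = 16×8.5 + 24×14.5 + 22×20.5 + 13×26.5 = 1279.5
n = Σf = 75
Mean = 1279.5 / 75 = 17.0600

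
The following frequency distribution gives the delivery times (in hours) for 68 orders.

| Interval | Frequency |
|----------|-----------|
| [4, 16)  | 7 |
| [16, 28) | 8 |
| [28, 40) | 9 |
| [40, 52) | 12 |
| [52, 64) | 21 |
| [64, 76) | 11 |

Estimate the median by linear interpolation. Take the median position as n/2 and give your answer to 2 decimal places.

50.00

Cumulative frequencies: 7, 15, 24, 36, 57, 68
n = 68; position = n/2 = 34.
This falls in the class [40, 52): L = 40, F = 24, f = 12, h = 12.
Median ≈ 40 + ((34 − 24) / 12) × 12 = 50.0000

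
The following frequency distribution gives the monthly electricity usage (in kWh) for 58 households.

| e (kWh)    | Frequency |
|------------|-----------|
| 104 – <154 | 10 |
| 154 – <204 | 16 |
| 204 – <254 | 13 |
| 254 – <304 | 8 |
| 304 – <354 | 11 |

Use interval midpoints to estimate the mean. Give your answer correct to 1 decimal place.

223.8

Midpoints: 129, 179, 229, 279, 329
Σfm = 10×129 + 16×179 + 13×229 + 8×279 + 11×329 = 12982
n = Σf = 58
Mean = 12982 / 58 = 223.8276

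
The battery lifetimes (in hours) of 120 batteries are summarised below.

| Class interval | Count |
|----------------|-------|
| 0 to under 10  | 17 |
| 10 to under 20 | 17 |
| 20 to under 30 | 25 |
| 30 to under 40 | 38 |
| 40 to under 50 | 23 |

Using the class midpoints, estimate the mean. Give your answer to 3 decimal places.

Midpoints: 5, 15, 25, 35, 45
Σfm = 17×5 + 17×15 + 25×25 + 38×35 + 23×45 = 3330
n = Σf = 120
Mean = 3330 / 120 = 27.7500

27.750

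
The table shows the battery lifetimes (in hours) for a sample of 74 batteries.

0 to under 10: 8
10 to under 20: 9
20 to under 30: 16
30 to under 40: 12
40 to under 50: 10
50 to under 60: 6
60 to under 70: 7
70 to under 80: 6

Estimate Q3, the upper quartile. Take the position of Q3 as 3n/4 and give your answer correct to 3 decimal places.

Cumulative frequencies: 8, 17, 33, 45, 55, 61, 68, 74
n = 74; position = 3n/4 = 55.5.
This falls in the class 50 to under 60: L = 50, F = 55, f = 6, h = 10.
Upper quartile ≈ 50 + ((55.5 − 55) / 6) × 10 = 50.8333

50.833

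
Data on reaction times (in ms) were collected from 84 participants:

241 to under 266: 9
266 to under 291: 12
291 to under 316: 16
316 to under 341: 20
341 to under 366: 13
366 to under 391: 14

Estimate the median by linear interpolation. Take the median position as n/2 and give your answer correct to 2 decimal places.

322.25

Cumulative frequencies: 9, 21, 37, 57, 70, 84
n = 84; position = n/2 = 42.
This falls in the class 316 to under 341: L = 316, F = 37, f = 20, h = 25.
Median ≈ 316 + ((42 − 37) / 20) × 25 = 322.2500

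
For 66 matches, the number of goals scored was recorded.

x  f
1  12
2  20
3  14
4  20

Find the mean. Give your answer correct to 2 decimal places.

Values: 1, 2, 3, 4
Σfx = 12×1 + 20×2 + 14×3 + 20×4 = 174
n = Σf = 66
Mean = 174 / 66 = 2.6364

2.64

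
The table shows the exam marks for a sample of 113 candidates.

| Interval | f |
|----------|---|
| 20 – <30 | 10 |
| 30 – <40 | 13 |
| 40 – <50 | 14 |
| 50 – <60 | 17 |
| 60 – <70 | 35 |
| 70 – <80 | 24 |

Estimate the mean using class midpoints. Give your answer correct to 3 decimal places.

56.150

Midpoints: 25, 35, 45, 55, 65, 75
Σfm = 10×25 + 13×35 + 14×45 + 17×55 + 35×65 + 24×75 = 6345
n = Σf = 113
Mean = 6345 / 113 = 56.1504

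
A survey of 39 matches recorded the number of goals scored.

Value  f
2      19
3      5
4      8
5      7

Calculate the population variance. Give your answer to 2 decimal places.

1.40

Values: 2, 3, 4, 5
n = 39, Σfx = 120, mean = 3.0769
Σfx² = 424
Σf(x − x̄)² = Σfx² − (Σfx)²/n = 424 − 120²/39 = 54.7692
Population variance = 54.7692 / 39 = 1.4043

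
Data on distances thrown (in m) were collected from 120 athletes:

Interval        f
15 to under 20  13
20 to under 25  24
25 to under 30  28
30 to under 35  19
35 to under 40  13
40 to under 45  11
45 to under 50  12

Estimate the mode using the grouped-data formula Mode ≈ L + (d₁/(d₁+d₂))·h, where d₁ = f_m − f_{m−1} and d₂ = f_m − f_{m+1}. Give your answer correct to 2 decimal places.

Modal class: 25 to under 30 (highest frequency 28).
d₁ = 28 − 24 = 4, d₂ = 28 − 19 = 9
Mode ≈ 25 + (4/(4+9)) × 5 = 25 + 1.5385 = 26.5385

26.54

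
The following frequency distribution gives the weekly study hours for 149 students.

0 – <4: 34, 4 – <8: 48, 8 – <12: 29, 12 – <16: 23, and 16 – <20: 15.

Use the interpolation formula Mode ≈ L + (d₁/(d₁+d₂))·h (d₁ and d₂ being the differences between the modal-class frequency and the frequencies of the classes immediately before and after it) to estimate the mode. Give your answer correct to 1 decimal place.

Modal class: 4 – <8 (highest frequency 48).
d₁ = 48 − 34 = 14, d₂ = 48 − 29 = 19
Mode ≈ 4 + (14/(14+19)) × 4 = 4 + 1.6970 = 5.6970

5.7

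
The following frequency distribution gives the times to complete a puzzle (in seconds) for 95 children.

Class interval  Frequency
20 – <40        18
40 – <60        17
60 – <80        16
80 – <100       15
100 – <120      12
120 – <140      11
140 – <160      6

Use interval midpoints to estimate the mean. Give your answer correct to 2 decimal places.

Midpoints: 30, 50, 70, 90, 110, 130, 150
Σfm = 18×30 + 17×50 + 16×70 + 15×90 + 12×110 + 11×130 + 6×150 = 7510
n = Σf = 95
Mean = 7510 / 95 = 79.0526

79.05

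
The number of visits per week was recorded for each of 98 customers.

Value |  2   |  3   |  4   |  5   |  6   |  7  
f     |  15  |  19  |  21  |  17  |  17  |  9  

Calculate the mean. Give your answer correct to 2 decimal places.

4.30

Values: 2, 3, 4, 5, 6, 7
Σfx = 15×2 + 19×3 + 21×4 + 17×5 + 17×6 + 9×7 = 421
n = Σf = 98
Mean = 421 / 98 = 4.2959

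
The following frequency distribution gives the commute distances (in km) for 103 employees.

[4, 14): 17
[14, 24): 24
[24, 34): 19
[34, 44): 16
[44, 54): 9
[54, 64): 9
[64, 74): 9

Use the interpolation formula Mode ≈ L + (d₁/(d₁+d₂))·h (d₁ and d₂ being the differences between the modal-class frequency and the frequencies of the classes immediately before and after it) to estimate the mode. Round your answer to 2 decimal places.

Modal class: [14, 24) (highest frequency 24).
d₁ = 24 − 17 = 7, d₂ = 24 − 19 = 5
Mode ≈ 14 + (7/(7+5)) × 10 = 14 + 5.8333 = 19.8333

19.83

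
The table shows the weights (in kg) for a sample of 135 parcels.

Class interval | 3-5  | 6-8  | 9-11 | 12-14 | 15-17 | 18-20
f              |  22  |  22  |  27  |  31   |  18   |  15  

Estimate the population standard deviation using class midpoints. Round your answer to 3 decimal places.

Midpoints: 4, 7, 10, 13, 16, 19
n = 135, Σfm = 1488, mean = 11.0222
Σfm² = 19392
Σf(m − x̄)² = Σfm² − (Σfm)²/n = 19392 − 1488²/135 = 2990.9333
Population variance = 2990.9333 / 135 = 22.1551
Standard deviation = √22.1551 = 4.7069

4.707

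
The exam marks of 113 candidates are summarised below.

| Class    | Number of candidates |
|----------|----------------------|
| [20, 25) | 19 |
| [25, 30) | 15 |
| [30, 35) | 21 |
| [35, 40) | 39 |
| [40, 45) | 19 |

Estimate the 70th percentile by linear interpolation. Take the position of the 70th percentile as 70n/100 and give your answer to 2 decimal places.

Cumulative frequencies: 19, 34, 55, 94, 113
n = 113; position = 70n/100 = 79.1.
This falls in the class [35, 40): L = 35, F = 55, f = 39, h = 5.
70th percentile ≈ 35 + ((79.1 − 55) / 39) × 5 = 38.0897

38.09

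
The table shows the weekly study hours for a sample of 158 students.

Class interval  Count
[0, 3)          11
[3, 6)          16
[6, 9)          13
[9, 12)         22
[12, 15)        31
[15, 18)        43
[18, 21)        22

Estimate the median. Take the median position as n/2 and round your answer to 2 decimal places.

13.65

Cumulative frequencies: 11, 27, 40, 62, 93, 136, 158
n = 158; position = n/2 = 79.
This falls in the class [12, 15): L = 12, F = 62, f = 31, h = 3.
Median ≈ 12 + ((79 − 62) / 31) × 3 = 13.6452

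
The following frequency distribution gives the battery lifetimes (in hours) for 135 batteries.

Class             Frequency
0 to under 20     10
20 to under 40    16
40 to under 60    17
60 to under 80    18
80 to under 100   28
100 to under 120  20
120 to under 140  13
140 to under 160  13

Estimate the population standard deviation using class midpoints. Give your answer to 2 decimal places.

40.61

Midpoints: 10, 30, 50, 70, 90, 110, 130, 150
n = 135, Σfm = 11050, mean = 81.8519
Σfm² = 1127100
Σf(m − x̄)² = Σfm² − (Σfm)²/n = 1127100 − 11050²/135 = 222637.0370
Population variance = 222637.0370 / 135 = 1649.1632
Standard deviation = √1649.1632 = 40.6099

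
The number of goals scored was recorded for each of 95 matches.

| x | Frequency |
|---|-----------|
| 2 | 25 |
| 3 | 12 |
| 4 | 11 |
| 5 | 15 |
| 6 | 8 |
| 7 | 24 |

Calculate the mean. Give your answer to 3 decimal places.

Values: 2, 3, 4, 5, 6, 7
Σfx = 25×2 + 12×3 + 11×4 + 15×5 + 8×6 + 24×7 = 421
n = Σf = 95
Mean = 421 / 95 = 4.4316

4.432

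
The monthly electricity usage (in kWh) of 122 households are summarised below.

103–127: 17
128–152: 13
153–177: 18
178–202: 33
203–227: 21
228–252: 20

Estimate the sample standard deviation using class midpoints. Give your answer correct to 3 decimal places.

Midpoints: 115, 140, 165, 190, 215, 240
n = 122, Σfm = 22330, mean = 183.0328
Σfm² = 4283700
Σf(m − x̄)² = Σfm² − (Σfm)²/n = 4283700 − 22330²/122 = 196577.8689
Sample variance = 196577.8689 / 121 = 1624.6105
Standard deviation = √1624.6105 = 40.3065

40.306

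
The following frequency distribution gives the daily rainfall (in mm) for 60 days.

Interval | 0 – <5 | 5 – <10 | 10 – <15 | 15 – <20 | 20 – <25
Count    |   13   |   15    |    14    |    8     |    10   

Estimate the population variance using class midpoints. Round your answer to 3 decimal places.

Midpoints: 2.5, 7.5, 12.5, 17.5, 22.5
n = 60, Σfm = 685, mean = 11.4167
Σfm² = 10625
Σf(m − x̄)² = Σfm² − (Σfm)²/n = 10625 − 685²/60 = 2804.5833
Population variance = 2804.5833 / 60 = 46.7431

46.743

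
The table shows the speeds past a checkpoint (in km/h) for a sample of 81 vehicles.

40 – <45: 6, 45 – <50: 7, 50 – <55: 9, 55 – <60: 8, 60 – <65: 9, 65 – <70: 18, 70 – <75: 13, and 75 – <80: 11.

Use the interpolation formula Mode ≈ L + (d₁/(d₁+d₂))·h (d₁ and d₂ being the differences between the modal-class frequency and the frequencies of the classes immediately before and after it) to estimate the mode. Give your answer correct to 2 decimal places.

68.21

Modal class: 65 – <70 (highest frequency 18).
d₁ = 18 − 9 = 9, d₂ = 18 − 13 = 5
Mode ≈ 65 + (9/(9+5)) × 5 = 65 + 3.2143 = 68.2143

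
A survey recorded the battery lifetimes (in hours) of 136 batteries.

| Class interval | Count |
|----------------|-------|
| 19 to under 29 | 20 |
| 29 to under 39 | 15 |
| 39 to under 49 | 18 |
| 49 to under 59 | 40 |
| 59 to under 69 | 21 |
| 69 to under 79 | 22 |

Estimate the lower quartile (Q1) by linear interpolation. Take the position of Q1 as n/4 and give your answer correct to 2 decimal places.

38.33

Cumulative frequencies: 20, 35, 53, 93, 114, 136
n = 136; position = n/4 = 34.
This falls in the class 29 to under 39: L = 29, F = 20, f = 15, h = 10.
Lower quartile ≈ 29 + ((34 − 20) / 15) × 10 = 38.3333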